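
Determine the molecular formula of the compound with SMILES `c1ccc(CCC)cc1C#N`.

C10H11N

Heavy atoms from the SMILES: 10 C, 1 N.
Implicit hydrogens by atom environment:
  4 × C (aromatic): 1 H each → 4
  2 × C: 2 H each → 4
  2 × C (aromatic): no H
  1 × C: 3 H
  1 × C: no H
  1 × N: no H
  Total hydrogens = 11.
Molecular formula: C10H11N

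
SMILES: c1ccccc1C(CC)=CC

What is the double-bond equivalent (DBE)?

Molecular formula from the SMILES: C11H14.
DoU = (2C + 2 + N − H − X)/2 = (2·11 + 2 + 0 − 14 − 0)/2 = 10/2 = 5.
(Structurally: 1 ring(s) + 4 π bond(s) = 5.)

5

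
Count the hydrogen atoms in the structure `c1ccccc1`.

Hydrogens are implicit in SMILES; fill each atom to its normal valence:
  6 × C (aromatic): 1 H each → 6
  Total hydrogens = 6.

6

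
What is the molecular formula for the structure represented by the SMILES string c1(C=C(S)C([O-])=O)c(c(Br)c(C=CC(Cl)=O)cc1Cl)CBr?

C13H7Br2Cl2O3S-

Heavy atoms from the SMILES: 2 Br, 13 C, 2 Cl, 3 O, 1 S.
Implicit hydrogens by atom environment:
  5 × C (aromatic): no H
  3 × C: 1 H each → 3
  3 × C: no H
  2 × Br: no H
  2 × Cl: no H
  2 × O: no H
  1 × C: 2 H
  1 × C (aromatic): 1 H
  1 × O (charge -1): no H
  1 × S: 1 H
  Total hydrogens = 7.
Net charge -1.
Molecular formula: C13H7Br2Cl2O3S-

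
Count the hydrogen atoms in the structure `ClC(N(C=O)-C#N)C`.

Hydrogens are implicit in SMILES; fill each atom to its normal valence:
  2 × C: 1 H each → 2
  2 × N: no H
  1 × C: 3 H
  1 × C: no H
  1 × Cl: no H
  1 × O: no H
  Total hydrogens = 5.

5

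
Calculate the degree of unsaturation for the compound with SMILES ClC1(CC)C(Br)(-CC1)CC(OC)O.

Molecular formula from the SMILES: C9H16BrClO2.
DoU = (2C + 2 + N − H − X)/2 = (2·9 + 2 + 0 − 16 − 2)/2 = 2/2 = 1.
(Structurally: 1 ring(s) + 0 π bond(s) = 1.)

1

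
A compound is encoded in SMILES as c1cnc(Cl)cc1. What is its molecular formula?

Heavy atoms from the SMILES: 5 C, 1 Cl, 1 N.
Implicit hydrogens by atom environment:
  4 × C (aromatic): 1 H each → 4
  1 × C (aromatic): no H
  1 × Cl: no H
  1 × N (aromatic): no H
  Total hydrogens = 4.
Molecular formula: C5H4ClN

C5H4ClN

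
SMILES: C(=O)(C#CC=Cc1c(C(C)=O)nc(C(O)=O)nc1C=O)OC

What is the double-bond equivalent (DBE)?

11

Molecular formula from the SMILES: C14H10N2O6.
DoU = (2C + 2 + N − H − X)/2 = (2·14 + 2 + 2 − 10 − 0)/2 = 22/2 = 11.
(Structurally: 1 ring(s) + 10 π bond(s) = 11.)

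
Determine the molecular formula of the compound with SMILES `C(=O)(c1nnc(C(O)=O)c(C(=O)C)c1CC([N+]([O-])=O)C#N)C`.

C12H10N4O6

Heavy atoms from the SMILES: 12 C, 4 N, 6 O.
Implicit hydrogens by atom environment:
  4 × C (aromatic): no H
  4 × C: no H
  4 × O: no H
  2 × C: 3 H each → 6
  2 × N (aromatic): no H
  1 × C: 2 H
  1 × C: 1 H
  1 × N (charge +1): no H
  1 × N: no H
  1 × O: 1 H
  1 × O (charge -1): no H
  Total hydrogens = 10.
Molecular formula: C12H10N4O6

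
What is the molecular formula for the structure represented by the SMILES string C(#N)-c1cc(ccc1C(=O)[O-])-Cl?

Heavy atoms from the SMILES: 8 C, 1 Cl, 1 N, 2 O.
Implicit hydrogens by atom environment:
  3 × C (aromatic): 1 H each → 3
  3 × C (aromatic): no H
  2 × C: no H
  1 × Cl: no H
  1 × N: no H
  1 × O: no H
  1 × O (charge -1): no H
  Total hydrogens = 3.
Net charge -1.
Molecular formula: C8H3ClNO2-

C8H3ClNO2-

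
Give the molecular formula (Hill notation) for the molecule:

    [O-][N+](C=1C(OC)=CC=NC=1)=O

C6H6N2O3

Heavy atoms from the SMILES: 6 C, 2 N, 3 O.
Implicit hydrogens by atom environment:
  3 × C (aromatic): 1 H each → 3
  2 × C (aromatic): no H
  2 × O: no H
  1 × C: 3 H
  1 × N (aromatic): no H
  1 × N (charge +1): no H
  1 × O (charge -1): no H
  Total hydrogens = 6.
Molecular formula: C6H6N2O3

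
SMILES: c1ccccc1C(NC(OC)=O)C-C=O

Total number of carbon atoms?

11

The symbol for carbon appears 11 times in the SMILES. Lowercase c denotes aromatic carbon and counts toward C.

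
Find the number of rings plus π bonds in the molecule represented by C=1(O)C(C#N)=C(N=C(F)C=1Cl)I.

6

Molecular formula from the SMILES: C6HClFIN2O.
DoU = (2C + 2 + N − H − X)/2 = (2·6 + 2 + 2 − 1 − 3)/2 = 12/2 = 6.
(Structurally: 1 ring(s) + 5 π bond(s) = 6.)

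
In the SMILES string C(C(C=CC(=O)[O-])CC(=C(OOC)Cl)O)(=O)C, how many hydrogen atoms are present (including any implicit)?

12

Hydrogens are implicit in SMILES; fill each atom to its normal valence:
  4 × C: no H
  4 × O: no H
  3 × C: 1 H each → 3
  2 × C: 3 H each → 6
  1 × C: 2 H
  1 × Cl: no H
  1 × O: 1 H
  1 × O (charge -1): no H
  Total hydrogens = 12.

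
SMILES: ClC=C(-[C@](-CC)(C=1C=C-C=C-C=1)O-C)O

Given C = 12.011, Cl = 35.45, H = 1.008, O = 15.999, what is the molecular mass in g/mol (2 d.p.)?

Molecular formula: C12H15ClO2.
M = 12×12.011 + 1×35.45 + 15×1.008 + 2×15.999 = 226.70 g/mol.

226.70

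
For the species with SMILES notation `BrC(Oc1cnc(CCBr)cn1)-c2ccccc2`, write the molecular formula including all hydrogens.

Heavy atoms from the SMILES: 2 Br, 13 C, 2 N, 1 O.
Implicit hydrogens by atom environment:
  7 × C (aromatic): 1 H each → 7
  3 × C (aromatic): no H
  2 × Br: no H
  2 × C: 2 H each → 4
  2 × N (aromatic): no H
  1 × C: 1 H
  1 × O: no H
  Total hydrogens = 12.
Molecular formula: C13H12Br2N2O

C13H12Br2N2O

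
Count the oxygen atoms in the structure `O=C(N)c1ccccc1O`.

2

The symbol for oxygen appears 2 times in the SMILES.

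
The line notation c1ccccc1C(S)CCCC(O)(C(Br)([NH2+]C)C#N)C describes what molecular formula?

C15H22BrN2OS+

Heavy atoms from the SMILES: 1 Br, 15 C, 2 N, 1 O, 1 S.
Implicit hydrogens by atom environment:
  5 × C (aromatic): 1 H each → 5
  3 × C: 2 H each → 6
  3 × C: no H
  2 × C: 3 H each → 6
  1 × Br: no H
  1 × C: 1 H
  1 × C (aromatic): no H
  1 × N (charge +1): 2 H
  1 × N: no H
  1 × O: 1 H
  1 × S: 1 H
  Total hydrogens = 22.
Net charge +1.
Molecular formula: C15H22BrN2OS+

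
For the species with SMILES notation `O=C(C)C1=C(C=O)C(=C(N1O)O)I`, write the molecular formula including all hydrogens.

Heavy atoms from the SMILES: 7 C, 1 I, 1 N, 4 O.
Implicit hydrogens by atom environment:
  4 × C (aromatic): no H
  2 × O: 1 H each → 2
  2 × O: no H
  1 × C: 3 H
  1 × C: 1 H
  1 × C: no H
  1 × I: no H
  1 × N (aromatic): no H
  Total hydrogens = 6.
Molecular formula: C7H6INO4

C7H6INO4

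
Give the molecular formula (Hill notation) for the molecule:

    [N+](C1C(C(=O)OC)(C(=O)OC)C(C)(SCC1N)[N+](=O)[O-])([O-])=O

Heavy atoms from the SMILES: 10 C, 3 N, 8 O, 1 S.
Implicit hydrogens by atom environment:
  6 × O: no H
  4 × C: no H
  3 × C: 3 H each → 9
  2 × C: 1 H each → 2
  2 × N (charge +1): no H
  2 × O (charge -1): no H
  1 × C: 2 H
  1 × N: 2 H
  1 × S: no H
  Total hydrogens = 15.
Molecular formula: C10H15N3O8S

C10H15N3O8S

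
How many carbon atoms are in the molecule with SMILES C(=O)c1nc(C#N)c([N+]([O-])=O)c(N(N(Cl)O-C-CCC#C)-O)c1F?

The symbol for carbon appears 12 times in the SMILES. Lowercase c denotes aromatic carbon and counts toward C.

12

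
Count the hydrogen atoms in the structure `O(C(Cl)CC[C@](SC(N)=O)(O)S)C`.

Hydrogens are implicit in SMILES; fill each atom to its normal valence:
  2 × C: 2 H each → 4
  2 × C: no H
  2 × O: no H
  1 × C: 3 H
  1 × C: 1 H
  1 × Cl: no H
  1 × N: 2 H
  1 × O: 1 H
  1 × S: 1 H
  1 × S: no H
  Total hydrogens = 12.

12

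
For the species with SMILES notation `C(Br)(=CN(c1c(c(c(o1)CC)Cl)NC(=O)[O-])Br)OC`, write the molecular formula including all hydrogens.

C10H10Br2ClN2O4-

Heavy atoms from the SMILES: 2 Br, 10 C, 1 Cl, 2 N, 4 O.
Implicit hydrogens by atom environment:
  4 × C (aromatic): no H
  2 × Br: no H
  2 × C: 3 H each → 6
  2 × C: no H
  2 × O: no H
  1 × C: 2 H
  1 × C: 1 H
  1 × Cl: no H
  1 × N: 1 H
  1 × N: no H
  1 × O (aromatic): no H
  1 × O (charge -1): no H
  Total hydrogens = 10.
Net charge -1.
Molecular formula: C10H10Br2ClN2O4-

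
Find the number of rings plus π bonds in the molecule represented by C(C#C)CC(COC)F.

2

Molecular formula from the SMILES: C7H11FO.
DoU = (2C + 2 + N − H − X)/2 = (2·7 + 2 + 0 − 11 − 1)/2 = 4/2 = 2.
(Structurally: 0 ring(s) + 2 π bond(s) = 2.)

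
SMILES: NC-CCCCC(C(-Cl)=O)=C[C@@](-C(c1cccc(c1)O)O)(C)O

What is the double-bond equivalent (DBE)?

6

Molecular formula from the SMILES: C17H24ClNO4.
DoU = (2C + 2 + N − H − X)/2 = (2·17 + 2 + 1 − 24 − 1)/2 = 12/2 = 6.
(Structurally: 1 ring(s) + 5 π bond(s) = 6.)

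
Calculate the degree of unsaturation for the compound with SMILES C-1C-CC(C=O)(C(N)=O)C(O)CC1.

3

Molecular formula from the SMILES: C9H15NO3.
DoU = (2C + 2 + N − H − X)/2 = (2·9 + 2 + 1 − 15 − 0)/2 = 6/2 = 3.
(Structurally: 1 ring(s) + 2 π bond(s) = 3.)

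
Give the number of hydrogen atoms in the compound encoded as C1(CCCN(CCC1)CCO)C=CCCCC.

Hydrogens are implicit in SMILES; fill each atom to its normal valence:
  11 × C: 2 H each → 22
  3 × C: 1 H each → 3
  1 × C: 3 H
  1 × N: no H
  1 × O: 1 H
  Total hydrogens = 29.

29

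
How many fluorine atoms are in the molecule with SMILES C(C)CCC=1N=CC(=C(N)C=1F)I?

1

The symbol for fluorine appears 1 time in the SMILES.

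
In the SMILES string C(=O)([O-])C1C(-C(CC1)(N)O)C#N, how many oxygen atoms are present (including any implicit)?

3

The symbol for oxygen appears 3 times in the SMILES.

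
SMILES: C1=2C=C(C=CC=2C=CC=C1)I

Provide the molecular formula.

Heavy atoms from the SMILES: 10 C, 1 I.
Implicit hydrogens by atom environment:
  7 × C (aromatic): 1 H each → 7
  3 × C (aromatic): no H
  1 × I: no H
  Total hydrogens = 7.
Molecular formula: C10H7I

C10H7I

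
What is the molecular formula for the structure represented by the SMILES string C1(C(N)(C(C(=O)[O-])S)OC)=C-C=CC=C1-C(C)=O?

C12H14NO4S-

Heavy atoms from the SMILES: 12 C, 1 N, 4 O, 1 S.
Implicit hydrogens by atom environment:
  4 × C (aromatic): 1 H each → 4
  3 × C: no H
  3 × O: no H
  2 × C: 3 H each → 6
  2 × C (aromatic): no H
  1 × C: 1 H
  1 × N: 2 H
  1 × O (charge -1): no H
  1 × S: 1 H
  Total hydrogens = 14.
Net charge -1.
Molecular formula: C12H14NO4S-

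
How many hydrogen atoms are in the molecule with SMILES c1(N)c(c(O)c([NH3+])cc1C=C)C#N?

10

Hydrogens are implicit in SMILES; fill each atom to its normal valence:
  5 × C (aromatic): no H
  1 × C: 2 H
  1 × C (aromatic): 1 H
  1 × C: 1 H
  1 × C: no H
  1 × N (charge +1): 3 H
  1 × N: 2 H
  1 × N: no H
  1 × O: 1 H
  Total hydrogens = 10.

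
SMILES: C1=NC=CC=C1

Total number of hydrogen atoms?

5

Hydrogens are implicit in SMILES; fill each atom to its normal valence:
  5 × C (aromatic): 1 H each → 5
  1 × N (aromatic): no H
  Total hydrogens = 5.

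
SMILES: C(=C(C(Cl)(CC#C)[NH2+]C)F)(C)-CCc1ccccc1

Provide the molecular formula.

Heavy atoms from the SMILES: 16 C, 1 Cl, 1 F, 1 N.
Implicit hydrogens by atom environment:
  5 × C (aromatic): 1 H each → 5
  4 × C: no H
  3 × C: 2 H each → 6
  2 × C: 3 H each → 6
  1 × C: 1 H
  1 × C (aromatic): no H
  1 × Cl: no H
  1 × F: no H
  1 × N (charge +1): 2 H
  Total hydrogens = 20.
Net charge +1.
Molecular formula: C16H20ClFN+

C16H20ClFN+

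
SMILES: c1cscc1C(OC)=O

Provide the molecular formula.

Heavy atoms from the SMILES: 6 C, 2 O, 1 S.
Implicit hydrogens by atom environment:
  3 × C (aromatic): 1 H each → 3
  2 × O: no H
  1 × C: 3 H
  1 × C (aromatic): no H
  1 × C: no H
  1 × S (aromatic): no H
  Total hydrogens = 6.
Molecular formula: C6H6O2S

C6H6O2S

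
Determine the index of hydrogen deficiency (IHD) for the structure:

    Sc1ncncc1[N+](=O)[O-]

5

Molecular formula from the SMILES: C4H3N3O2S.
DoU = (2C + 2 + N − H − X)/2 = (2·4 + 2 + 3 − 3 − 0)/2 = 10/2 = 5.
(Structurally: 1 ring(s) + 4 π bond(s) = 5.)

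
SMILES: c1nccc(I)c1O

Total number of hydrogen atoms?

4

Hydrogens are implicit in SMILES; fill each atom to its normal valence:
  3 × C (aromatic): 1 H each → 3
  2 × C (aromatic): no H
  1 × I: no H
  1 × N (aromatic): no H
  1 × O: 1 H
  Total hydrogens = 4.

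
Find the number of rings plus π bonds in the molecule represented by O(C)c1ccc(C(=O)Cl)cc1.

Molecular formula from the SMILES: C8H7ClO2.
DoU = (2C + 2 + N − H − X)/2 = (2·8 + 2 + 0 − 7 − 1)/2 = 10/2 = 5.
(Structurally: 1 ring(s) + 4 π bond(s) = 5.)

5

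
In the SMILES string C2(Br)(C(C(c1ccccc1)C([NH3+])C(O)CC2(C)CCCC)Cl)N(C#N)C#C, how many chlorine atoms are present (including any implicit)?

The symbol for chlorine appears 1 time in the SMILES.

1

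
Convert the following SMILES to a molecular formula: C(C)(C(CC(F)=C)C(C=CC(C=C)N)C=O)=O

C13H18FNO2

Heavy atoms from the SMILES: 13 C, 1 F, 1 N, 2 O.
Implicit hydrogens by atom environment:
  7 × C: 1 H each → 7
  3 × C: 2 H each → 6
  2 × C: no H
  2 × O: no H
  1 × C: 3 H
  1 × F: no H
  1 × N: 2 H
  Total hydrogens = 18.
Molecular formula: C13H18FNO2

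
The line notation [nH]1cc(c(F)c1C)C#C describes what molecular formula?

C7H6FN

Heavy atoms from the SMILES: 7 C, 1 F, 1 N.
Implicit hydrogens by atom environment:
  3 × C (aromatic): no H
  1 × C: 3 H
  1 × C (aromatic): 1 H
  1 × C: 1 H
  1 × C: no H
  1 × F: no H
  1 × N (aromatic): 1 H
  Total hydrogens = 6.
Molecular formula: C7H6FN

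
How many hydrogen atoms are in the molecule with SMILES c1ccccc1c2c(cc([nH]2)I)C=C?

Hydrogens are implicit in SMILES; fill each atom to its normal valence:
  6 × C (aromatic): 1 H each → 6
  4 × C (aromatic): no H
  1 × C: 2 H
  1 × C: 1 H
  1 × I: no H
  1 × N (aromatic): 1 H
  Total hydrogens = 10.

10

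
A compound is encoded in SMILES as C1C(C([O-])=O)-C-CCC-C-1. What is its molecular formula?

Heavy atoms from the SMILES: 8 C, 2 O.
Implicit hydrogens by atom environment:
  6 × C: 2 H each → 12
  1 × C: 1 H
  1 × C: no H
  1 × O: no H
  1 × O (charge -1): no H
  Total hydrogens = 13.
Net charge -1.
Molecular formula: C8H13O2-

C8H13O2-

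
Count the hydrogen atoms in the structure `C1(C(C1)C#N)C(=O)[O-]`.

4

Hydrogens are implicit in SMILES; fill each atom to its normal valence:
  2 × C: 1 H each → 2
  2 × C: no H
  1 × C: 2 H
  1 × N: no H
  1 × O: no H
  1 × O (charge -1): no H
  Total hydrogens = 4.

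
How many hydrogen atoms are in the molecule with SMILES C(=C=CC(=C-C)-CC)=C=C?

12

Hydrogens are implicit in SMILES; fill each atom to its normal valence:
  4 × C: no H
  2 × C: 3 H each → 6
  2 × C: 2 H each → 4
  2 × C: 1 H each → 2
  Total hydrogens = 12.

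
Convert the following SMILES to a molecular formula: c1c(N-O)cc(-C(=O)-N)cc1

C7H8N2O2

Heavy atoms from the SMILES: 7 C, 2 N, 2 O.
Implicit hydrogens by atom environment:
  4 × C (aromatic): 1 H each → 4
  2 × C (aromatic): no H
  1 × C: no H
  1 × N: 2 H
  1 × N: 1 H
  1 × O: 1 H
  1 × O: no H
  Total hydrogens = 8.
Molecular formula: C7H8N2O2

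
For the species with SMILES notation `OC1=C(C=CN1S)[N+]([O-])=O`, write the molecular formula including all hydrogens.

Heavy atoms from the SMILES: 4 C, 2 N, 3 O, 1 S.
Implicit hydrogens by atom environment:
  2 × C (aromatic): 1 H each → 2
  2 × C (aromatic): no H
  1 × N (aromatic): no H
  1 × N (charge +1): no H
  1 × O: 1 H
  1 × O: no H
  1 × O (charge -1): no H
  1 × S: 1 H
  Total hydrogens = 4.
Molecular formula: C4H4N2O3S

C4H4N2O3S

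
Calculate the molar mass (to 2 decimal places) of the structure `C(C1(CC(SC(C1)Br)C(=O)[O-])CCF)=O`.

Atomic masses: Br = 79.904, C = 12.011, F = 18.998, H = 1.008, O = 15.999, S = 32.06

298.15

Molecular formula: C9H11BrFO3S-.
M = 1×79.904 + 9×12.011 + 1×18.998 + 11×1.008 + 3×15.999 + 1×32.06 = 298.15 g/mol.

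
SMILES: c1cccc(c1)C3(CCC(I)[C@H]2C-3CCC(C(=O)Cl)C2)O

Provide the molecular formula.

Heavy atoms from the SMILES: 17 C, 1 Cl, 1 I, 2 O.
Implicit hydrogens by atom environment:
  5 × C: 2 H each → 10
  5 × C (aromatic): 1 H each → 5
  4 × C: 1 H each → 4
  2 × C: no H
  1 × C (aromatic): no H
  1 × Cl: no H
  1 × I: no H
  1 × O: 1 H
  1 × O: no H
  Total hydrogens = 20.
Molecular formula: C17H20ClIO2

C17H20ClIO2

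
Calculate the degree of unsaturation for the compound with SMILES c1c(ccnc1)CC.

4

Molecular formula from the SMILES: C7H9N.
DoU = (2C + 2 + N − H − X)/2 = (2·7 + 2 + 1 − 9 − 0)/2 = 8/2 = 4.
(Structurally: 1 ring(s) + 3 π bond(s) = 4.)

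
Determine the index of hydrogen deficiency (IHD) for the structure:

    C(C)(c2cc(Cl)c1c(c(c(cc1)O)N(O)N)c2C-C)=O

8

Molecular formula from the SMILES: C14H15ClN2O3.
DoU = (2C + 2 + N − H − X)/2 = (2·14 + 2 + 2 − 15 − 1)/2 = 16/2 = 8.
(Structurally: 2 ring(s) + 6 π bond(s) = 8.)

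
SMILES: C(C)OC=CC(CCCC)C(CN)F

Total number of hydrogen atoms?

Hydrogens are implicit in SMILES; fill each atom to its normal valence:
  5 × C: 2 H each → 10
  4 × C: 1 H each → 4
  2 × C: 3 H each → 6
  1 × F: no H
  1 × N: 2 H
  1 × O: no H
  Total hydrogens = 22.

22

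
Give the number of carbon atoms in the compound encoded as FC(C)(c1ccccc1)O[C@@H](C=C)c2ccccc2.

The symbol for carbon appears 17 times in the SMILES. Lowercase c denotes aromatic carbon and counts toward C.

17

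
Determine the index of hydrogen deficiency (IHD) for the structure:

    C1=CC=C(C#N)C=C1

6

Molecular formula from the SMILES: C7H5N.
DoU = (2C + 2 + N − H − X)/2 = (2·7 + 2 + 1 − 5 − 0)/2 = 12/2 = 6.
(Structurally: 1 ring(s) + 5 π bond(s) = 6.)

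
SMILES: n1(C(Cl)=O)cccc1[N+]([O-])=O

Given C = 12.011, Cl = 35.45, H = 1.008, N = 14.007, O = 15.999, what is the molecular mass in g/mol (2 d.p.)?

174.54

Molecular formula: C5H3ClN2O3.
M = 5×12.011 + 1×35.45 + 3×1.008 + 2×14.007 + 3×15.999 = 174.54 g/mol.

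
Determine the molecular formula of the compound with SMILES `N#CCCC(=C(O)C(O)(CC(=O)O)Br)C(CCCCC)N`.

C14H23BrN2O4

Heavy atoms from the SMILES: 1 Br, 14 C, 2 N, 4 O.
Implicit hydrogens by atom environment:
  7 × C: 2 H each → 14
  5 × C: no H
  3 × O: 1 H each → 3
  1 × Br: no H
  1 × C: 3 H
  1 × C: 1 H
  1 × N: 2 H
  1 × N: no H
  1 × O: no H
  Total hydrogens = 23.
Molecular formula: C14H23BrN2O4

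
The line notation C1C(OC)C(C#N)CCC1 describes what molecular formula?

Heavy atoms from the SMILES: 8 C, 1 N, 1 O.
Implicit hydrogens by atom environment:
  4 × C: 2 H each → 8
  2 × C: 1 H each → 2
  1 × C: 3 H
  1 × C: no H
  1 × N: no H
  1 × O: no H
  Total hydrogens = 13.
Molecular formula: C8H13NO

C8H13NO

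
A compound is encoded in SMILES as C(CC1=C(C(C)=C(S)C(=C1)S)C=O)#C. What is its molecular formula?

C11H10OS2

Heavy atoms from the SMILES: 11 C, 1 O, 2 S.
Implicit hydrogens by atom environment:
  5 × C (aromatic): no H
  2 × C: 1 H each → 2
  2 × S: 1 H each → 2
  1 × C: 3 H
  1 × C: 2 H
  1 × C (aromatic): 1 H
  1 × C: no H
  1 × O: no H
  Total hydrogens = 10.
Molecular formula: C11H10OS2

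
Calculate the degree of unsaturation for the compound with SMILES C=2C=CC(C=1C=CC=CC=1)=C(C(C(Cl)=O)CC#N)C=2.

11

Molecular formula from the SMILES: C16H12ClNO.
DoU = (2C + 2 + N − H − X)/2 = (2·16 + 2 + 1 − 12 − 1)/2 = 22/2 = 11.
(Structurally: 2 ring(s) + 9 π bond(s) = 11.)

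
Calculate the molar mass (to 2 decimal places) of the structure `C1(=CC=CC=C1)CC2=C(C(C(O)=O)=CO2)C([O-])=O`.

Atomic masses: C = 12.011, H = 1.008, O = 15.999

245.21

Molecular formula: C13H9O5-.
M = 13×12.011 + 9×1.008 + 5×15.999 = 245.21 g/mol.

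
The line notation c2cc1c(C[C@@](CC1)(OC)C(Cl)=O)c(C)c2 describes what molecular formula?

Heavy atoms from the SMILES: 13 C, 1 Cl, 2 O.
Implicit hydrogens by atom environment:
  3 × C: 2 H each → 6
  3 × C (aromatic): 1 H each → 3
  3 × C (aromatic): no H
  2 × C: 3 H each → 6
  2 × C: no H
  2 × O: no H
  1 × Cl: no H
  Total hydrogens = 15.
Molecular formula: C13H15ClO2

C13H15ClO2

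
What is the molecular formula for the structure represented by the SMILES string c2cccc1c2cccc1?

C10H8

Heavy atoms from the SMILES: 10 C.
Implicit hydrogens by atom environment:
  8 × C (aromatic): 1 H each → 8
  2 × C (aromatic): no H
  Total hydrogens = 8.
Molecular formula: C10H8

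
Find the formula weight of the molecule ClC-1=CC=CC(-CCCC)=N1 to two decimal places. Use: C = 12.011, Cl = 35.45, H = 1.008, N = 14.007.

169.65

Molecular formula: C9H12ClN.
M = 9×12.011 + 1×35.45 + 12×1.008 + 1×14.007 = 169.65 g/mol.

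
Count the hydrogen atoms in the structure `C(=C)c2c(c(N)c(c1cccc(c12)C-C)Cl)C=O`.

Hydrogens are implicit in SMILES; fill each atom to its normal valence:
  7 × C (aromatic): no H
  3 × C (aromatic): 1 H each → 3
  2 × C: 2 H each → 4
  2 × C: 1 H each → 2
  1 × C: 3 H
  1 × Cl: no H
  1 × N: 2 H
  1 × O: no H
  Total hydrogens = 14.

14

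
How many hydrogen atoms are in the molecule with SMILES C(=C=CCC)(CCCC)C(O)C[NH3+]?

22

Hydrogens are implicit in SMILES; fill each atom to its normal valence:
  5 × C: 2 H each → 10
  2 × C: 3 H each → 6
  2 × C: 1 H each → 2
  2 × C: no H
  1 × N (charge +1): 3 H
  1 × O: 1 H
  Total hydrogens = 22.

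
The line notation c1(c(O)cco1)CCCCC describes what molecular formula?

C9H14O2

Heavy atoms from the SMILES: 9 C, 2 O.
Implicit hydrogens by atom environment:
  4 × C: 2 H each → 8
  2 × C (aromatic): 1 H each → 2
  2 × C (aromatic): no H
  1 × C: 3 H
  1 × O: 1 H
  1 × O (aromatic): no H
  Total hydrogens = 14.
Molecular formula: C9H14O2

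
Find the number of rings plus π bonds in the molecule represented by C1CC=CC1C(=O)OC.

3

Molecular formula from the SMILES: C7H10O2.
DoU = (2C + 2 + N − H − X)/2 = (2·7 + 2 + 0 − 10 − 0)/2 = 6/2 = 3.
(Structurally: 1 ring(s) + 2 π bond(s) = 3.)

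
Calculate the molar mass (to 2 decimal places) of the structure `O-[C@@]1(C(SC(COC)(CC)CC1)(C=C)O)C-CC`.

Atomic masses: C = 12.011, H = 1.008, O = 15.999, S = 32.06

Molecular formula: C14H26O3S.
M = 14×12.011 + 26×1.008 + 3×15.999 + 1×32.06 = 274.42 g/mol.

274.42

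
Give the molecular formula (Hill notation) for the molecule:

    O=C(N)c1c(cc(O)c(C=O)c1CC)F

Heavy atoms from the SMILES: 10 C, 1 F, 1 N, 3 O.
Implicit hydrogens by atom environment:
  5 × C (aromatic): no H
  2 × O: no H
  1 × C: 3 H
  1 × C: 2 H
  1 × C (aromatic): 1 H
  1 × C: 1 H
  1 × C: no H
  1 × F: no H
  1 × N: 2 H
  1 × O: 1 H
  Total hydrogens = 10.
Molecular formula: C10H10FNO3

C10H10FNO3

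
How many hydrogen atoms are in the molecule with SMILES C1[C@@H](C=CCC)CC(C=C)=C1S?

16

Hydrogens are implicit in SMILES; fill each atom to its normal valence:
  4 × C: 2 H each → 8
  4 × C: 1 H each → 4
  2 × C: no H
  1 × C: 3 H
  1 × S: 1 H
  Total hydrogens = 16.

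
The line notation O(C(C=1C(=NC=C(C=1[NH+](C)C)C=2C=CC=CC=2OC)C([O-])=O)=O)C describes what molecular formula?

C17H18N2O5

Heavy atoms from the SMILES: 17 C, 2 N, 5 O.
Implicit hydrogens by atom environment:
  6 × C (aromatic): no H
  5 × C (aromatic): 1 H each → 5
  4 × C: 3 H each → 12
  4 × O: no H
  2 × C: no H
  1 × N (charge +1): 1 H
  1 × N (aromatic): no H
  1 × O (charge -1): no H
  Total hydrogens = 18.
Molecular formula: C17H18N2O5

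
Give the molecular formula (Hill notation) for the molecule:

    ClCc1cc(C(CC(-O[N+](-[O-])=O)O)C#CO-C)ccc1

Heavy atoms from the SMILES: 13 C, 1 Cl, 1 N, 5 O.
Implicit hydrogens by atom environment:
  4 × C (aromatic): 1 H each → 4
  3 × O: no H
  2 × C: 2 H each → 4
  2 × C: 1 H each → 2
  2 × C (aromatic): no H
  2 × C: no H
  1 × C: 3 H
  1 × Cl: no H
  1 × N (charge +1): no H
  1 × O: 1 H
  1 × O (charge -1): no H
  Total hydrogens = 14.
Molecular formula: C13H14ClNO5

C13H14ClNO5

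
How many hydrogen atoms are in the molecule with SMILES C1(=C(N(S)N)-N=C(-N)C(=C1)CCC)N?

Hydrogens are implicit in SMILES; fill each atom to its normal valence:
  4 × C (aromatic): no H
  3 × N: 2 H each → 6
  2 × C: 2 H each → 4
  1 × C: 3 H
  1 × C (aromatic): 1 H
  1 × N (aromatic): no H
  1 × N: no H
  1 × S: 1 H
  Total hydrogens = 15.

15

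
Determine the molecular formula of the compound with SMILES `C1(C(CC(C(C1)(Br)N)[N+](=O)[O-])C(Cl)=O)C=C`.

C9H12BrClN2O3

Heavy atoms from the SMILES: 1 Br, 9 C, 1 Cl, 2 N, 3 O.
Implicit hydrogens by atom environment:
  4 × C: 1 H each → 4
  3 × C: 2 H each → 6
  2 × C: no H
  2 × O: no H
  1 × Br: no H
  1 × Cl: no H
  1 × N: 2 H
  1 × N (charge +1): no H
  1 × O (charge -1): no H
  Total hydrogens = 12.
Molecular formula: C9H12BrClN2O3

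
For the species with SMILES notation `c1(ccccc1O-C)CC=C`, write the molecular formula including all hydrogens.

C10H12O

Heavy atoms from the SMILES: 10 C, 1 O.
Implicit hydrogens by atom environment:
  4 × C (aromatic): 1 H each → 4
  2 × C: 2 H each → 4
  2 × C (aromatic): no H
  1 × C: 3 H
  1 × C: 1 H
  1 × O: no H
  Total hydrogens = 12.
Molecular formula: C10H12O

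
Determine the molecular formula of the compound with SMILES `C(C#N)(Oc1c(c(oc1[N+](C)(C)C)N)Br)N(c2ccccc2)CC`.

Heavy atoms from the SMILES: 1 Br, 17 C, 4 N, 2 O.
Implicit hydrogens by atom environment:
  5 × C (aromatic): 1 H each → 5
  5 × C (aromatic): no H
  4 × C: 3 H each → 12
  2 × N: no H
  1 × Br: no H
  1 × C: 2 H
  1 × C: 1 H
  1 × C: no H
  1 × N: 2 H
  1 × N (charge +1): no H
  1 × O (aromatic): no H
  1 × O: no H
  Total hydrogens = 22.
Net charge +1.
Molecular formula: C17H22BrN4O2+

C17H22BrN4O2+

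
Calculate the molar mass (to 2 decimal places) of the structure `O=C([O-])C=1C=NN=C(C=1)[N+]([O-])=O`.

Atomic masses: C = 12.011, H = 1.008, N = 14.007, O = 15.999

168.09

Molecular formula: C5H2N3O4-.
M = 5×12.011 + 2×1.008 + 3×14.007 + 4×15.999 = 168.09 g/mol.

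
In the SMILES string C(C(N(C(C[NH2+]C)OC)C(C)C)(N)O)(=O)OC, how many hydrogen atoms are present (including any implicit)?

24

Hydrogens are implicit in SMILES; fill each atom to its normal valence:
  5 × C: 3 H each → 15
  3 × O: no H
  2 × C: 1 H each → 2
  2 × C: no H
  1 × C: 2 H
  1 × N (charge +1): 2 H
  1 × N: 2 H
  1 × N: no H
  1 × O: 1 H
  Total hydrogens = 24.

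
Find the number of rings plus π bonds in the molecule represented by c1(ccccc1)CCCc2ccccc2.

Molecular formula from the SMILES: C15H16.
DoU = (2C + 2 + N − H − X)/2 = (2·15 + 2 + 0 − 16 − 0)/2 = 16/2 = 8.
(Structurally: 2 ring(s) + 6 π bond(s) = 8.)

8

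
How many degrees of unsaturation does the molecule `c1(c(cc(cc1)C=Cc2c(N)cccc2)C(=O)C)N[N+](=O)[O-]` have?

Molecular formula from the SMILES: C16H15N3O3.
DoU = (2C + 2 + N − H − X)/2 = (2·16 + 2 + 3 − 15 − 0)/2 = 22/2 = 11.
(Structurally: 2 ring(s) + 9 π bond(s) = 11.)

11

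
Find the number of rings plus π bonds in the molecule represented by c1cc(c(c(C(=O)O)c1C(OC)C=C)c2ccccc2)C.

10

Molecular formula from the SMILES: C18H18O3.
DoU = (2C + 2 + N − H − X)/2 = (2·18 + 2 + 0 − 18 − 0)/2 = 20/2 = 10.
(Structurally: 2 ring(s) + 8 π bond(s) = 10.)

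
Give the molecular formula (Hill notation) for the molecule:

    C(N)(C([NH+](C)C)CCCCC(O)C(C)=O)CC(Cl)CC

C15H32ClN2O2+

Heavy atoms from the SMILES: 15 C, 1 Cl, 2 N, 2 O.
Implicit hydrogens by atom environment:
  6 × C: 2 H each → 12
  4 × C: 3 H each → 12
  4 × C: 1 H each → 4
  1 × C: no H
  1 × Cl: no H
  1 × N: 2 H
  1 × N (charge +1): 1 H
  1 × O: 1 H
  1 × O: no H
  Total hydrogens = 32.
Net charge +1.
Molecular formula: C15H32ClN2O2+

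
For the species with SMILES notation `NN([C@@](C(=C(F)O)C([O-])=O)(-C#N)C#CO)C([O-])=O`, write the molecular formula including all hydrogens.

[C8H4FN3O6]2-

Heavy atoms from the SMILES: 8 C, 1 F, 3 N, 6 O.
Implicit hydrogens by atom environment:
  8 × C: no H
  2 × N: no H
  2 × O: 1 H each → 2
  2 × O: no H
  2 × O (charge -1): no H
  1 × F: no H
  1 × N: 2 H
  Total hydrogens = 4.
Net charge -2.
Molecular formula: [C8H4FN3O6]2-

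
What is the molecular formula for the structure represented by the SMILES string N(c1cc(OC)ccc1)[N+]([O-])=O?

C7H8N2O3

Heavy atoms from the SMILES: 7 C, 2 N, 3 O.
Implicit hydrogens by atom environment:
  4 × C (aromatic): 1 H each → 4
  2 × C (aromatic): no H
  2 × O: no H
  1 × C: 3 H
  1 × N: 1 H
  1 × N (charge +1): no H
  1 × O (charge -1): no H
  Total hydrogens = 8.
Molecular formula: C7H8N2O3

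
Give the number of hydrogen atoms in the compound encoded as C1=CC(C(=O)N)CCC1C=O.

11

Hydrogens are implicit in SMILES; fill each atom to its normal valence:
  5 × C: 1 H each → 5
  2 × C: 2 H each → 4
  2 × O: no H
  1 × C: no H
  1 × N: 2 H
  Total hydrogens = 11.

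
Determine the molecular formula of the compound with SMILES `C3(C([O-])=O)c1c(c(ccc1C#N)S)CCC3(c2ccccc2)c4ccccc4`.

Heavy atoms from the SMILES: 24 C, 1 N, 2 O, 1 S.
Implicit hydrogens by atom environment:
  12 × C (aromatic): 1 H each → 12
  6 × C (aromatic): no H
  3 × C: no H
  2 × C: 2 H each → 4
  1 × C: 1 H
  1 × N: no H
  1 × O: no H
  1 × O (charge -1): no H
  1 × S: 1 H
  Total hydrogens = 18.
Net charge -1.
Molecular formula: C24H18NO2S-

C24H18NO2S-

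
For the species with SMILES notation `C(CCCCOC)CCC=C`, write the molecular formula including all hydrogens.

C10H20O

Heavy atoms from the SMILES: 10 C, 1 O.
Implicit hydrogens by atom environment:
  8 × C: 2 H each → 16
  1 × C: 3 H
  1 × C: 1 H
  1 × O: no H
  Total hydrogens = 20.
Molecular formula: C10H20O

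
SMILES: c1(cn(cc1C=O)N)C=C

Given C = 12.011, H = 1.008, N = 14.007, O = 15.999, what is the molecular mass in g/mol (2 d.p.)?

Molecular formula: C7H8N2O.
M = 7×12.011 + 8×1.008 + 2×14.007 + 1×15.999 = 136.15 g/mol.

136.15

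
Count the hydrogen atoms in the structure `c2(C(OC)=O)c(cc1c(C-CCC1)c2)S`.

14

Hydrogens are implicit in SMILES; fill each atom to its normal valence:
  4 × C: 2 H each → 8
  4 × C (aromatic): no H
  2 × C (aromatic): 1 H each → 2
  2 × O: no H
  1 × C: 3 H
  1 × C: no H
  1 × S: 1 H
  Total hydrogens = 14.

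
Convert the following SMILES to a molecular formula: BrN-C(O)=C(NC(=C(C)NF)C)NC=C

Heavy atoms from the SMILES: 1 Br, 8 C, 1 F, 4 N, 1 O.
Implicit hydrogens by atom environment:
  4 × C: no H
  4 × N: 1 H each → 4
  2 × C: 3 H each → 6
  1 × Br: no H
  1 × C: 2 H
  1 × C: 1 H
  1 × F: no H
  1 × O: 1 H
  Total hydrogens = 14.
Molecular formula: C8H14BrFN4O

C8H14BrFN4O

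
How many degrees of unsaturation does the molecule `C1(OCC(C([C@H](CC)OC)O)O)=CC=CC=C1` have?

Molecular formula from the SMILES: C13H20O4.
DoU = (2C + 2 + N − H − X)/2 = (2·13 + 2 + 0 − 20 − 0)/2 = 8/2 = 4.
(Structurally: 1 ring(s) + 3 π bond(s) = 4.)

4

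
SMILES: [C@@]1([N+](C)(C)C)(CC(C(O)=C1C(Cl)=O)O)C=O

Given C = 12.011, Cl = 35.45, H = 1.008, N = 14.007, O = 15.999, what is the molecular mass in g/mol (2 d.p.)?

Molecular formula: C10H15ClNO4+.
M = 10×12.011 + 1×35.45 + 15×1.008 + 1×14.007 + 4×15.999 = 248.68 g/mol.

248.68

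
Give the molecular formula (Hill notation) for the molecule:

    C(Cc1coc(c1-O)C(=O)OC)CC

Heavy atoms from the SMILES: 10 C, 4 O.
Implicit hydrogens by atom environment:
  3 × C: 2 H each → 6
  3 × C (aromatic): no H
  2 × C: 3 H each → 6
  2 × O: no H
  1 × C (aromatic): 1 H
  1 × C: no H
  1 × O: 1 H
  1 × O (aromatic): no H
  Total hydrogens = 14.
Molecular formula: C10H14O4

C10H14O4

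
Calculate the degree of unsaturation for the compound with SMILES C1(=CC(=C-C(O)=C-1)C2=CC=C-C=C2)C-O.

8

Molecular formula from the SMILES: C13H12O2.
DoU = (2C + 2 + N − H − X)/2 = (2·13 + 2 + 0 − 12 − 0)/2 = 16/2 = 8.
(Structurally: 2 ring(s) + 6 π bond(s) = 8.)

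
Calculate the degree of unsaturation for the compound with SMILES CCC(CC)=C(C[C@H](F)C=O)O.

2

Molecular formula from the SMILES: C9H15FO2.
DoU = (2C + 2 + N − H − X)/2 = (2·9 + 2 + 0 − 15 − 1)/2 = 4/2 = 2.
(Structurally: 0 ring(s) + 2 π bond(s) = 2.)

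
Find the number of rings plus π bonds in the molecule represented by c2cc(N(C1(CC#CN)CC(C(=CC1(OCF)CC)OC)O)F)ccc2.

8

Molecular formula from the SMILES: C19H24F2N2O3.
DoU = (2C + 2 + N − H − X)/2 = (2·19 + 2 + 2 − 24 − 2)/2 = 16/2 = 8.
(Structurally: 2 ring(s) + 6 π bond(s) = 8.)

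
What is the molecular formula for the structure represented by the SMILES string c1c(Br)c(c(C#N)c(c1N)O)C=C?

Heavy atoms from the SMILES: 1 Br, 9 C, 2 N, 1 O.
Implicit hydrogens by atom environment:
  5 × C (aromatic): no H
  1 × Br: no H
  1 × C: 2 H
  1 × C (aromatic): 1 H
  1 × C: 1 H
  1 × C: no H
  1 × N: 2 H
  1 × N: no H
  1 × O: 1 H
  Total hydrogens = 7.
Molecular formula: C9H7BrN2O

C9H7BrN2O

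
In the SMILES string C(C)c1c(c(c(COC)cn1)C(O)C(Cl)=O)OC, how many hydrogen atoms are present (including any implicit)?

Hydrogens are implicit in SMILES; fill each atom to its normal valence:
  4 × C (aromatic): no H
  3 × C: 3 H each → 9
  3 × O: no H
  2 × C: 2 H each → 4
  1 × C (aromatic): 1 H
  1 × C: 1 H
  1 × C: no H
  1 × Cl: no H
  1 × N (aromatic): no H
  1 × O: 1 H
  Total hydrogens = 16.

16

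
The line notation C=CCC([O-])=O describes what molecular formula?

Heavy atoms from the SMILES: 4 C, 2 O.
Implicit hydrogens by atom environment:
  2 × C: 2 H each → 4
  1 × C: 1 H
  1 × C: no H
  1 × O: no H
  1 × O (charge -1): no H
  Total hydrogens = 5.
Net charge -1.
Molecular formula: C4H5O2-

C4H5O2-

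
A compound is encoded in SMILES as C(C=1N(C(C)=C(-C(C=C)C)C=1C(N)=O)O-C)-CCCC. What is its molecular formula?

C16H26N2O2

Heavy atoms from the SMILES: 16 C, 2 N, 2 O.
Implicit hydrogens by atom environment:
  5 × C: 2 H each → 10
  4 × C: 3 H each → 12
  4 × C (aromatic): no H
  2 × C: 1 H each → 2
  2 × O: no H
  1 × C: no H
  1 × N: 2 H
  1 × N (aromatic): no H
  Total hydrogens = 26.
Molecular formula: C16H26N2O2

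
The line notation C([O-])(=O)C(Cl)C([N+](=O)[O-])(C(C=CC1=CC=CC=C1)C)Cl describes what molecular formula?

Heavy atoms from the SMILES: 13 C, 2 Cl, 1 N, 4 O.
Implicit hydrogens by atom environment:
  5 × C (aromatic): 1 H each → 5
  4 × C: 1 H each → 4
  2 × C: no H
  2 × Cl: no H
  2 × O: no H
  2 × O (charge -1): no H
  1 × C: 3 H
  1 × C (aromatic): no H
  1 × N (charge +1): no H
  Total hydrogens = 12.
Net charge -1.
Molecular formula: C13H12Cl2NO4-

C13H12Cl2NO4-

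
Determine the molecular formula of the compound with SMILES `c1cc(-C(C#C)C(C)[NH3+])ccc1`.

C11H14N+

Heavy atoms from the SMILES: 11 C, 1 N.
Implicit hydrogens by atom environment:
  5 × C (aromatic): 1 H each → 5
  3 × C: 1 H each → 3
  1 × C: 3 H
  1 × C: no H
  1 × C (aromatic): no H
  1 × N (charge +1): 3 H
  Total hydrogens = 14.
Net charge +1.
Molecular formula: C11H14N+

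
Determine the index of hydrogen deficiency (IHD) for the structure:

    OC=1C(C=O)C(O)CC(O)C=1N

3

Molecular formula from the SMILES: C7H11NO4.
DoU = (2C + 2 + N − H − X)/2 = (2·7 + 2 + 1 − 11 − 0)/2 = 6/2 = 3.
(Structurally: 1 ring(s) + 2 π bond(s) = 3.)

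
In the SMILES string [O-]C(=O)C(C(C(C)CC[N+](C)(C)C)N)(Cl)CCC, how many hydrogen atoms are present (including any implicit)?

27

Hydrogens are implicit in SMILES; fill each atom to its normal valence:
  5 × C: 3 H each → 15
  4 × C: 2 H each → 8
  2 × C: 1 H each → 2
  2 × C: no H
  1 × Cl: no H
  1 × N: 2 H
  1 × N (charge +1): no H
  1 × O: no H
  1 × O (charge -1): no H
  Total hydrogens = 27.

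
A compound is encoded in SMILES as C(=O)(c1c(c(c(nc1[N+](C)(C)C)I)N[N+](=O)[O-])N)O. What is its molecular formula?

Heavy atoms from the SMILES: 9 C, 1 I, 5 N, 4 O.
Implicit hydrogens by atom environment:
  5 × C (aromatic): no H
  3 × C: 3 H each → 9
  2 × N (charge +1): no H
  2 × O: no H
  1 × C: no H
  1 × I: no H
  1 × N: 2 H
  1 × N: 1 H
  1 × N (aromatic): no H
  1 × O: 1 H
  1 × O (charge -1): no H
  Total hydrogens = 13.
Net charge +1.
Molecular formula: C9H13IN5O4+

C9H13IN5O4+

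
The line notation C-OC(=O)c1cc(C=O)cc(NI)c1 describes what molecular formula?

Heavy atoms from the SMILES: 9 C, 1 I, 1 N, 3 O.
Implicit hydrogens by atom environment:
  3 × C (aromatic): 1 H each → 3
  3 × C (aromatic): no H
  3 × O: no H
  1 × C: 3 H
  1 × C: 1 H
  1 × C: no H
  1 × I: no H
  1 × N: 1 H
  Total hydrogens = 8.
Molecular formula: C9H8INO3

C9H8INO3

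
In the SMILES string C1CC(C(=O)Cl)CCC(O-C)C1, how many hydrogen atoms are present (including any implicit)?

Hydrogens are implicit in SMILES; fill each atom to its normal valence:
  5 × C: 2 H each → 10
  2 × C: 1 H each → 2
  2 × O: no H
  1 × C: 3 H
  1 × C: no H
  1 × Cl: no H
  Total hydrogens = 15.

15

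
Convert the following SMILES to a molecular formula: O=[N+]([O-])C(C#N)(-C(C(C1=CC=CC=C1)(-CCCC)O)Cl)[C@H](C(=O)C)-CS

Heavy atoms from the SMILES: 18 C, 1 Cl, 2 N, 4 O, 1 S.
Implicit hydrogens by atom environment:
  5 × C (aromatic): 1 H each → 5
  4 × C: 2 H each → 8
  4 × C: no H
  2 × C: 3 H each → 6
  2 × C: 1 H each → 2
  2 × O: no H
  1 × C (aromatic): no H
  1 × Cl: no H
  1 × N (charge +1): no H
  1 × N: no H
  1 × O: 1 H
  1 × O (charge -1): no H
  1 × S: 1 H
  Total hydrogens = 23.
Molecular formula: C18H23ClN2O4S

C18H23ClN2O4S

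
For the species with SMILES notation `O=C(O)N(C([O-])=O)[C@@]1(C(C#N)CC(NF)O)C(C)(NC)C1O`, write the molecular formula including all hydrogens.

C11H16FN4O6-

Heavy atoms from the SMILES: 11 C, 1 F, 4 N, 6 O.
Implicit hydrogens by atom environment:
  5 × C: no H
  3 × C: 1 H each → 3
  3 × O: 1 H each → 3
  2 × C: 3 H each → 6
  2 × N: 1 H each → 2
  2 × N: no H
  2 × O: no H
  1 × C: 2 H
  1 × F: no H
  1 × O (charge -1): no H
  Total hydrogens = 16.
Net charge -1.
Molecular formula: C11H16FN4O6-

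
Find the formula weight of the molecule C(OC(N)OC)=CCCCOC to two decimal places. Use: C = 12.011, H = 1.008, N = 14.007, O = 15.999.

Molecular formula: C8H17NO3.
M = 8×12.011 + 17×1.008 + 1×14.007 + 3×15.999 = 175.23 g/mol.

175.23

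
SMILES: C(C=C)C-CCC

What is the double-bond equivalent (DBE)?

1

Molecular formula from the SMILES: C7H14.
DoU = (2C + 2 + N − H − X)/2 = (2·7 + 2 + 0 − 14 − 0)/2 = 2/2 = 1.
(Structurally: 0 ring(s) + 1 π bond(s) = 1.)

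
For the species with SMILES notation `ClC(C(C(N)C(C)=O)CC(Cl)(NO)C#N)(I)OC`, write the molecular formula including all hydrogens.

C9H14Cl2IN3O3

Heavy atoms from the SMILES: 9 C, 2 Cl, 1 I, 3 N, 3 O.
Implicit hydrogens by atom environment:
  4 × C: no H
  2 × C: 3 H each → 6
  2 × C: 1 H each → 2
  2 × Cl: no H
  2 × O: no H
  1 × C: 2 H
  1 × I: no H
  1 × N: 2 H
  1 × N: 1 H
  1 × N: no H
  1 × O: 1 H
  Total hydrogens = 14.
Molecular formula: C9H14Cl2IN3O3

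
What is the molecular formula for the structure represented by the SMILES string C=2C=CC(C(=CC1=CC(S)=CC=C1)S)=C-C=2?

C14H12S2

Heavy atoms from the SMILES: 14 C, 2 S.
Implicit hydrogens by atom environment:
  9 × C (aromatic): 1 H each → 9
  3 × C (aromatic): no H
  2 × S: 1 H each → 2
  1 × C: 1 H
  1 × C: no H
  Total hydrogens = 12.
Molecular formula: C14H12S2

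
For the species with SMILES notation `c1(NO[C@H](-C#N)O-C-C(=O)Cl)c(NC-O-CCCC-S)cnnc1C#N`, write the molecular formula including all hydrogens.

C14H17ClN6O4S

Heavy atoms from the SMILES: 14 C, 1 Cl, 6 N, 4 O, 1 S.
Implicit hydrogens by atom environment:
  6 × C: 2 H each → 12
  4 × O: no H
  3 × C (aromatic): no H
  3 × C: no H
  2 × N: 1 H each → 2
  2 × N (aromatic): no H
  2 × N: no H
  1 × C (aromatic): 1 H
  1 × C: 1 H
  1 × Cl: no H
  1 × S: 1 H
  Total hydrogens = 17.
Molecular formula: C14H17ClN6O4S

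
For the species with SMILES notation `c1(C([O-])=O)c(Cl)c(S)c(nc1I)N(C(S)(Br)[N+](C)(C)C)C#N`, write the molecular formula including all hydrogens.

Heavy atoms from the SMILES: 1 Br, 11 C, 1 Cl, 1 I, 4 N, 2 O, 2 S.
Implicit hydrogens by atom environment:
  5 × C (aromatic): no H
  3 × C: 3 H each → 9
  3 × C: no H
  2 × N: no H
  2 × S: 1 H each → 2
  1 × Br: no H
  1 × Cl: no H
  1 × I: no H
  1 × N (aromatic): no H
  1 × N (charge +1): no H
  1 × O: no H
  1 × O (charge -1): no H
  Total hydrogens = 11.
Molecular formula: C11H11BrClIN4O2S2

C11H11BrClIN4O2S2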